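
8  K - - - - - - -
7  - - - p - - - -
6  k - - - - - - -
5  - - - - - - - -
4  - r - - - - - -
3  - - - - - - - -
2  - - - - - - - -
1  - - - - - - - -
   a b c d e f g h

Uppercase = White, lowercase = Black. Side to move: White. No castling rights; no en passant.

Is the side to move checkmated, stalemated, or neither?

stalemate

White to move; white king on a8.
In check: no.
King squares — a7: attacked by Ka6; b7: attacked by Rb4; b8: attacked by Rb4.
Legal moves for White: none.
Not in check and no legal moves → stalemate.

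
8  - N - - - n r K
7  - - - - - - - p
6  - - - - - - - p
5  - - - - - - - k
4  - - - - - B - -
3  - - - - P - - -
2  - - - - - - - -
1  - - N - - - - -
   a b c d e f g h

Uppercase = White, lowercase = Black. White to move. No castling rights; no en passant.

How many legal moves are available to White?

White to move; king on h8.
In check: yes, from the black rook on g8.
Legal moves: Kxg8.
Count: 1.

1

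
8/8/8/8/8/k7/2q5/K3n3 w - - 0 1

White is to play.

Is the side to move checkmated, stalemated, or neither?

stalemate

White to move; white king on a1.
In check: no.
King squares — b1: attacked by Qc2; a2: attacked by Qc2; b2: attacked by Qc2.
Legal moves for White: none.
Not in check and no legal moves → stalemate.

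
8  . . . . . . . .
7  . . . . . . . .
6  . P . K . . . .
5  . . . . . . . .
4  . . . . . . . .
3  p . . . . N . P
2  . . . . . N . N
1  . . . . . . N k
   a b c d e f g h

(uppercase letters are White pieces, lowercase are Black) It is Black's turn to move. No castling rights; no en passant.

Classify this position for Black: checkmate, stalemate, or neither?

Black to move; black king on h1.
In check: yes, from the white knight on f2.
King squares — g1: attacked by Nf3; g2: available; h2: attacked by Nf3.
Legal moves for Black: Kg2.
Black is in check but has 1 legal move → neither.

neither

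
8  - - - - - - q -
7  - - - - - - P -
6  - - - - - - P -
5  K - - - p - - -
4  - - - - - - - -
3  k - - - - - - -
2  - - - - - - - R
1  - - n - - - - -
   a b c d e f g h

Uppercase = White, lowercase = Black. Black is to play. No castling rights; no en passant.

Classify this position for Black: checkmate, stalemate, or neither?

Black to move; black king on a3.
In check: no.
Legal moves for Black include: Qh8, Qf8, Qe8, Qd8+, Qc8, Qb8, Qa8+, Qh7, Qxg7, Qf7, Qe6, Qd5+, Qc4, Qb3, Qa2, Kb3, Nd3, Nb3+, ... (list truncated; more exist).
Black has legal moves and is not in check → neither.

neither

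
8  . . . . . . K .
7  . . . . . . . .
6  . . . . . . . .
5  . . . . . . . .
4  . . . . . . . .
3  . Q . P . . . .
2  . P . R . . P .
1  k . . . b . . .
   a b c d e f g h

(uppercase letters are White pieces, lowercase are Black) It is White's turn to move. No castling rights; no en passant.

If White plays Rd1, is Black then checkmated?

yes

After Rd1: black king on a1; in check: yes, from the white rook on d1.
King squares — b1: attacked by Rd1; a2: attacked by Qb3; b2: attacked by Qb3.
Black has no legal moves → checkmate.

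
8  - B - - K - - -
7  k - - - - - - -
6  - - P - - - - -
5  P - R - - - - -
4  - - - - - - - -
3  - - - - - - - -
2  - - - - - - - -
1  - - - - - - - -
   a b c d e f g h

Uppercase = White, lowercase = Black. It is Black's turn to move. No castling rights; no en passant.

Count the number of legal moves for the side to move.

Black to move; king on a7.
In check: yes, from the white bishop on b8.
Legal moves: Kxb8, Ka8, Ka6.
Count: 3.

3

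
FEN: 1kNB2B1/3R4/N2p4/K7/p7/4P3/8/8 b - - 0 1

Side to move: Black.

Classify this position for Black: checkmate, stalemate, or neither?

neither

Black to move; black king on b8.
In check: yes, from the white knight on a6.
Legal moves for Black: Kxc8, Ka8.
Black is in check but has 2 legal moves → neither.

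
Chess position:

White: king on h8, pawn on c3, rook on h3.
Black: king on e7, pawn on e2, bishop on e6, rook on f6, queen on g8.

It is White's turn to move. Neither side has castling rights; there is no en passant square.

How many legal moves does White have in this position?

White to move; king on h8.
In check: yes, from the black queen on g8.
Legal moves: none.
Count: 0.

0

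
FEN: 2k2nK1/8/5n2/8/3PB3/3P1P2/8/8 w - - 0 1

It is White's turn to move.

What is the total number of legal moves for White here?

4

White to move; king on g8.
In check: yes, from the black knight on f6.
Legal moves: Kh8, Kxf8, Kg7, Kf7.
Count: 4.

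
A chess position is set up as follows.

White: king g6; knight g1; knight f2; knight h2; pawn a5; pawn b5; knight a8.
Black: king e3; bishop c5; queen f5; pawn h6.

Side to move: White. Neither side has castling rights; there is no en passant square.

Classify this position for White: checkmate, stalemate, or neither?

White to move; white king on g6.
In check: yes, from the black queen on f5.
Legal moves for White: Kg7, Kxh6, Kxf5.
White is in check but has 3 legal moves → neither.

neither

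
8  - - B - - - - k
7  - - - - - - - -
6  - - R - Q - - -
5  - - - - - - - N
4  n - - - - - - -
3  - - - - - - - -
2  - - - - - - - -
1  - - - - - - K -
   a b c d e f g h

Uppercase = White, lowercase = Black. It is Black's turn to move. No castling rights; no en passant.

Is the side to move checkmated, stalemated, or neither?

neither

Black to move; black king on h8.
In check: no.
Legal moves for Black: Kh7, Nb6, Nc5, Nc3, Nb2.
Black has 5 legal moves and is not in check → neither.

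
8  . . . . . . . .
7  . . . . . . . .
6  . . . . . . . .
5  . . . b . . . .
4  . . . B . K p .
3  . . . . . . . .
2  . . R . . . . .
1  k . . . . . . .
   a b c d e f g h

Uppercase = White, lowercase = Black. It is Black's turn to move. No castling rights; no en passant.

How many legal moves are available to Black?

1

Black to move; king on a1.
In check: yes, from the white bishop on d4.
Legal moves: Kb1.
Count: 1.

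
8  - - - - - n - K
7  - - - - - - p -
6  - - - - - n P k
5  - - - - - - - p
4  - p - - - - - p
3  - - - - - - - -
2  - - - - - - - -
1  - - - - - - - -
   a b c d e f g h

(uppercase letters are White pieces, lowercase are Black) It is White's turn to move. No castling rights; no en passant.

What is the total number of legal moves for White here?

White to move; king on h8.
In check: no.
Legal moves: none.
Count: 0.

0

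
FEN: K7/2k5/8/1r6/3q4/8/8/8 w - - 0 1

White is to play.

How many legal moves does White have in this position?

0

White to move; king on a8.
In check: no.
Legal moves: none.
Count: 0.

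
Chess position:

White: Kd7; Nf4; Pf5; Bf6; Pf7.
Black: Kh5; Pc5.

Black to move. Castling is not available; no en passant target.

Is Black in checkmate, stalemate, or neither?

neither

Black to move; black king on h5.
In check: yes, from the white knight on f4.
King squares — g4: available; h4: attacked by Bf6; g5: attacked by Bf6; g6: attacked by Nf4; h6: available.
Legal moves for Black: Kh6, Kg4.
Black is in check but has 2 legal moves → neither.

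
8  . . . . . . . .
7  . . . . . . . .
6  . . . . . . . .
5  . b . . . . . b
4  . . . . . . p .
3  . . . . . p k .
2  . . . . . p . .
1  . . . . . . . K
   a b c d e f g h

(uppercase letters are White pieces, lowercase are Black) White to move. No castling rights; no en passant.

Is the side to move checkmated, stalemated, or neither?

White to move; white king on h1.
In check: no.
King squares — g1: attacked by Pf2; g2: attacked by Pf3; h2: attacked by Kg3.
Legal moves for White: none.
Not in check and no legal moves → stalemate.

stalemate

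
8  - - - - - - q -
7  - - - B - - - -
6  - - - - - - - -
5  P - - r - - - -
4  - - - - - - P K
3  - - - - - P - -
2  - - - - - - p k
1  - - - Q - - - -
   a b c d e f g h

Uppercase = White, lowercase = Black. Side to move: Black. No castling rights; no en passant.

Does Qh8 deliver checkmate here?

After Qh8: white king on h4; in check: yes, from the black queen on h8.
King squares — g3: attacked by Kh2; h3: attacked by Kh2; g4: own pawn; g5: attacked by Rd5; h5: attacked by Rd5.
White has no legal moves → checkmate.

yes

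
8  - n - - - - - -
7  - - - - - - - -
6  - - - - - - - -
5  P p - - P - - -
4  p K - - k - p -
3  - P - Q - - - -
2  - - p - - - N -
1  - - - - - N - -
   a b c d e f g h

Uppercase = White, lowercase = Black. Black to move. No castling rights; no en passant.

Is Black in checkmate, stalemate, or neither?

neither

Black to move; black king on e4.
In check: yes, from the white queen on d3.
Legal moves for Black: Kxe5, Kxd3.
Black is in check but has 2 legal moves → neither.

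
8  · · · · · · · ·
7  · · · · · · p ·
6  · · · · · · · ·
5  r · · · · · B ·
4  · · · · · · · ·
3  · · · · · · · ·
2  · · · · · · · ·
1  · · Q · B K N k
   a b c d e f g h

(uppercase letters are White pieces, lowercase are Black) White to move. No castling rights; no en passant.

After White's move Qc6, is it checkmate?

After Qc6: black king on h1; in check: yes, from the white queen on c6.
Black has 2 legal replies: Kh2, Rd5.
In check but a legal move exists → not checkmate.

no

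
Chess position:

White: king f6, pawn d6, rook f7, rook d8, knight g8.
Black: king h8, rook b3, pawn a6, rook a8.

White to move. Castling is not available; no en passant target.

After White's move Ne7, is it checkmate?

no

After Ne7: black king on h8; in check: yes, from the white rook on d8.
Black has 1 legal reply: Rxd8.
In check but a legal move exists → not checkmate.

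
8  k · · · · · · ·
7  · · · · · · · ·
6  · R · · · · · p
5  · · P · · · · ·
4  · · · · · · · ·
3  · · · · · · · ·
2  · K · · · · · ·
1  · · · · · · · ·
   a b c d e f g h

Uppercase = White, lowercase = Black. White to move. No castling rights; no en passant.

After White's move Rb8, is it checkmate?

no

After Rb8: black king on a8; in check: yes, from the white rook on b8.
Black has 2 legal replies: Kxb8, Ka7.
In check but a legal move exists → not checkmate.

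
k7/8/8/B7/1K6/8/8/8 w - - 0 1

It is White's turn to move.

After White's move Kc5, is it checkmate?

no

After Kc5: black king on a8; in check: no.
Black is not in check, so this cannot be checkmate.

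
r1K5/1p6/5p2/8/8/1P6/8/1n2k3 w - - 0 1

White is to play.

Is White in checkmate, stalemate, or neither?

neither

White to move; white king on c8.
In check: yes, from the black rook on a8.
Legal moves for White: Kd7, Kc7, Kxb7.
White is in check but has 3 legal moves → neither.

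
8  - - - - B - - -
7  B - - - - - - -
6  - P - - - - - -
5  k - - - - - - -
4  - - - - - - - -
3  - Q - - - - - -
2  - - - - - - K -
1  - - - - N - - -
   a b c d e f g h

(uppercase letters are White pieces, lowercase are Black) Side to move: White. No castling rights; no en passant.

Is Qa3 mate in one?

After Qa3: black king on a5; in check: yes, from the white queen on a3.
King squares — a4: attacked by Qa3; b4: attacked by Qa3; b5: attacked by Be8; a6: attacked by Qa3; b6: attacked by Ba7.
Black has no legal moves → checkmate.

yes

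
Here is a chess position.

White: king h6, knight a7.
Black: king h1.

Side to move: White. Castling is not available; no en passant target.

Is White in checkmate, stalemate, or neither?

White to move; white king on h6.
In check: no.
Legal moves for White: Nc8, Nc6, Nb5, Kh7, Kg7, Kg6, Kh5, Kg5.
White has 8 legal moves and is not in check → neither.

neither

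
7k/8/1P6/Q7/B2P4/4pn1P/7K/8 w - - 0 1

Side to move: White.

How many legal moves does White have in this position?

White to move; king on h2.
In check: yes, from the black knight on f3.
Legal moves: Kg3, Kg2, Kh1.
Count: 3.

3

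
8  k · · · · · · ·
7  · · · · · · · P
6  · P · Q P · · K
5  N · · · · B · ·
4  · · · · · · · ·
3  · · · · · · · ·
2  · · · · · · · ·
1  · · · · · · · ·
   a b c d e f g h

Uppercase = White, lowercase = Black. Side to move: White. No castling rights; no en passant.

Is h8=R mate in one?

yes

After h8=R: black king on a8; in check: yes, from the white rook on h8.
King squares — a7: attacked by Pb6; b7: attacked by Na5; b8: attacked by Qd6.
Black has no legal moves → checkmate.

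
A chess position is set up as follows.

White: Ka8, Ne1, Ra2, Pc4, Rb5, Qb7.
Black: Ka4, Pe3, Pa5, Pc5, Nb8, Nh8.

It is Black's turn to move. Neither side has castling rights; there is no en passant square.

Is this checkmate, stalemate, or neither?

Black to move; black king on a4.
In check: yes, from the white rook on a2.
King squares — a3: attacked by Ra2; b3: attacked by Rb5; b4: attacked by Rb5; a5: own pawn; b5: attacked by Pc4.
Legal moves for Black: none.
In check with no legal moves → checkmate.

checkmate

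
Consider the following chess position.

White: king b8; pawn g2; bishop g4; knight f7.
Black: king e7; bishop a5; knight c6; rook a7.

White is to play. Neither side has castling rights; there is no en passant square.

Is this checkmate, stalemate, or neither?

White to move; white king on b8.
In check: yes, from the black knight on c6.
Legal moves for White: Kc8.
White is in check but has 1 legal move → neither.

neither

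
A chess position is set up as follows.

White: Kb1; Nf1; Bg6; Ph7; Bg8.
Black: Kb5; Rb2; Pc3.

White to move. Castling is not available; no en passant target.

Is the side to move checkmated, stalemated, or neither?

neither

White to move; white king on b1.
In check: yes, from the black rook on b2.
King squares — a1: available; c1: available; a2: attacked by Rb2; b2: attacked by Pc3; c2: attacked by Rb2.
Legal moves for White: Kc1, Ka1.
White is in check but has 2 legal moves → neither.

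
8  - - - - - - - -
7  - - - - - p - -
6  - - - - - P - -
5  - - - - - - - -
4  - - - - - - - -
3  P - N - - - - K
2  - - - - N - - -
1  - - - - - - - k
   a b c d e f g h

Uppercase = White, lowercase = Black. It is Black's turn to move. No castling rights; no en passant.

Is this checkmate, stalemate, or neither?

Black to move; black king on h1.
In check: no.
King squares — g1: attacked by Ne2; g2: attacked by Kh3; h2: attacked by Kh3.
Legal moves for Black: none.
Not in check and no legal moves → stalemate.

stalemate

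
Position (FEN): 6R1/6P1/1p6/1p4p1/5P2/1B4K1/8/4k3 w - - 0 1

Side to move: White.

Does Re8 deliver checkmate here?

After Re8: black king on e1; in check: yes, from the white rook on e8.
Black has 2 legal replies: Kd2, Kf1.
In check but a legal move exists → not checkmate.

no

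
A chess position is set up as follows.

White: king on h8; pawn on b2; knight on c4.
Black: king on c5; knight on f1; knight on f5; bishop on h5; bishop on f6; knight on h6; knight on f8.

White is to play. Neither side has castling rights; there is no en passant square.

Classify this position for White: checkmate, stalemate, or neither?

checkmate

White to move; white king on h8.
In check: yes, from the black bishop on f6.
King squares — g7: attacked by Nf5; h7: attacked by Nf8; g8: attacked by Nh6.
Legal moves for White: none.
In check with no legal moves → checkmate.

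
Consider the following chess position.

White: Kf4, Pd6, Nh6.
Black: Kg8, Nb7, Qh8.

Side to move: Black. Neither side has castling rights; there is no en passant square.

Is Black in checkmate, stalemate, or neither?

Black to move; black king on g8.
In check: yes, from the white knight on h6.
Legal moves for Black: Kf8, Kh7, Kg7, Qxh6+.
Black is in check but has 4 legal moves → neither.

neither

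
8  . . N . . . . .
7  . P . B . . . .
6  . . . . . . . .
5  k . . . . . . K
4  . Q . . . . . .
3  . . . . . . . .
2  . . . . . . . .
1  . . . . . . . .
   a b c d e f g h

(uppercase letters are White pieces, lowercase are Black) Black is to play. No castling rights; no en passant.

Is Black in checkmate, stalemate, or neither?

Black to move; black king on a5.
In check: yes, from the white queen on b4.
Legal moves for Black: Ka6, Kxb4.
Black is in check but has 2 legal moves → neither.

neither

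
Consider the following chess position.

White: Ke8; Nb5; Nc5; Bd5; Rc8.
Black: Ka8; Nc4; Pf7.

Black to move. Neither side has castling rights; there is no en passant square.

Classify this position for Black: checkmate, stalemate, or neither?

Black to move; black king on a8.
In check: yes, from the white bishop on d5 and the white rook on c8.
King squares — a7: attacked by Nb5; b7: attacked by Nc5; b8: attacked by Rc8.
Legal moves for Black: none.
In check with no legal moves → checkmate.

checkmate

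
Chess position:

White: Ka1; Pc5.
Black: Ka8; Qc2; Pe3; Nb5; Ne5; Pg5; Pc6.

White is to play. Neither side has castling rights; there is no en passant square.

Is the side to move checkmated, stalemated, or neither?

White to move; white king on a1.
In check: no.
King squares — b1: attacked by Qc2; a2: attacked by Qc2; b2: attacked by Qc2.
Legal moves for White: none.
Not in check and no legal moves → stalemate.

stalemate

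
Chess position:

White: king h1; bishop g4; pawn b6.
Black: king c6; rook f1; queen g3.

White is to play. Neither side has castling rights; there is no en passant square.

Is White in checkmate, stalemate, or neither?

White to move; white king on h1.
In check: yes, from the black rook on f1.
King squares — g1: attacked by Rf1; g2: attacked by Qg3; h2: attacked by Qg3.
Legal moves for White: none.
In check with no legal moves → checkmate.

checkmate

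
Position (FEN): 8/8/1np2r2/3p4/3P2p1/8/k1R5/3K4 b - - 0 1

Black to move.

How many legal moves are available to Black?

4

Black to move; king on a2.
In check: yes, from the white rook on c2.
Legal moves: Kb3, Ka3, Kb1, Ka1.
Count: 4.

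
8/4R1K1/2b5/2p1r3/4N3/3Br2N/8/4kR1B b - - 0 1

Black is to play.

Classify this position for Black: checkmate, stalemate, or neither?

checkmate

Black to move; black king on e1.
In check: yes, from the white rook on f1.
King squares — d1: attacked by Rf1; f1: attacked by Bd3; d2: attacked by Ne4; e2: attacked by Bd3; f2: attacked by Rf1.
Legal moves for Black: none.
In check with no legal moves → checkmate.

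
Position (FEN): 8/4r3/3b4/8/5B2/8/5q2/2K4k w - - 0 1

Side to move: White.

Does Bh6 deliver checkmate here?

After Bh6: black king on h1; in check: no.
Black is not in check, so this cannot be checkmate.

no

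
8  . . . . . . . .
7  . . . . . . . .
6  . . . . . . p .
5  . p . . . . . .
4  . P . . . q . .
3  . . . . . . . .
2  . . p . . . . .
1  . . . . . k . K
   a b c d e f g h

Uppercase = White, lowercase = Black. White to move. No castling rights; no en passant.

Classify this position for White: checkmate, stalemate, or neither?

stalemate

White to move; white king on h1.
In check: no.
King squares — g1: attacked by Kf1; g2: attacked by Kf1; h2: attacked by Qf4.
Legal moves for White: none.
Not in check and no legal moves → stalemate.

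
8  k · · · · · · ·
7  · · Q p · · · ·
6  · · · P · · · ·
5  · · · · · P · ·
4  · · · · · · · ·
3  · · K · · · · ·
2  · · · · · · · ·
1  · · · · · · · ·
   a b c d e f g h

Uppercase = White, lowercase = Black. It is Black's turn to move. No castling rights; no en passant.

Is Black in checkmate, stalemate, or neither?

stalemate

Black to move; black king on a8.
In check: no.
King squares — a7: attacked by Qc7; b7: attacked by Qc7; b8: attacked by Qc7.
Legal moves for Black: none.
Not in check and no legal moves → stalemate.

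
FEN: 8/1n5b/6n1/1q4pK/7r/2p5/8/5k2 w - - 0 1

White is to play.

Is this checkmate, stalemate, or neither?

White to move; white king on h5.
In check: yes, from the black rook on h4.
King squares — g4: attacked by Rh4; h4: attacked by Pg5; g5: attacked by Qb5; g6: attacked by Bh7; h6: attacked by Rh4.
Legal moves for White: none.
In check with no legal moves → checkmate.

checkmate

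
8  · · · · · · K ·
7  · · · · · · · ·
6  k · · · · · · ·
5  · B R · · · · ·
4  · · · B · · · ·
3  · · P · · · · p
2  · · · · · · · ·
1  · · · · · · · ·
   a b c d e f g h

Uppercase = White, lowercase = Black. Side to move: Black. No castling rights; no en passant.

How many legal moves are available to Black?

4

Black to move; king on a6.
In check: yes, from the white bishop on b5.
Legal moves: Kb7, Ka7, Kb6, Ka5.
Count: 4.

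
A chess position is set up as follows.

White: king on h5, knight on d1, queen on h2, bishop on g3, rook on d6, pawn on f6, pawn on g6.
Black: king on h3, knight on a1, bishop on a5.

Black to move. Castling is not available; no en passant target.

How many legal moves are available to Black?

Black to move; king on h3.
In check: yes, from the white queen on h2.
Legal moves: none.
Count: 0.

0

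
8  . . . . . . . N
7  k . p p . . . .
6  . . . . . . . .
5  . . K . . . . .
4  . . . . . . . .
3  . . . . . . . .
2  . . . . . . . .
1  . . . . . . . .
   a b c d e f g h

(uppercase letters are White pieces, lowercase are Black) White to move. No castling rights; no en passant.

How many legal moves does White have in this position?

White to move; king on c5.
In check: no.
Legal moves: Nf7, Ng6, Kd5, Kb5, Kd4, Kc4, Kb4.
Count: 7.

7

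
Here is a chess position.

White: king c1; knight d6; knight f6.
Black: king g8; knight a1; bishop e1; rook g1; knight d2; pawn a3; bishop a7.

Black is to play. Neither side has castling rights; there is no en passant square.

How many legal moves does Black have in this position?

Black to move; king on g8.
In check: yes, from the white knight on f6.
Legal moves: Kh8, Kf8, Kg7.
Count: 3.

3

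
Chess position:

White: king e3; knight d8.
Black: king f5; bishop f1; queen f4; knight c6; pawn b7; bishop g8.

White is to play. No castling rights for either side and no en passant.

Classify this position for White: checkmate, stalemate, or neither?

checkmate

White to move; white king on e3.
In check: yes, from the black queen on f4.
King squares — d2: attacked by Qf4; e2: attacked by Bf1; f2: attacked by Qf4; d3: attacked by Bf1; f3: attacked by Qf4; d4: attacked by Qf4; e4: attacked by Qf4; f4: attacked by Kf5.
Legal moves for White: none.
In check with no legal moves → checkmate.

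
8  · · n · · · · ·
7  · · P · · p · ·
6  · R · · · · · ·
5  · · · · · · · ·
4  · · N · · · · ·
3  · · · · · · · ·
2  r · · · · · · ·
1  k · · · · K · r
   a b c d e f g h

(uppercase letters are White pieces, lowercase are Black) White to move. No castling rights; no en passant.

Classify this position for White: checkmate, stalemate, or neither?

checkmate

White to move; white king on f1.
In check: yes, from the black rook on h1.
King squares — e1: attacked by Rh1; g1: attacked by Rh1; e2: attacked by Ra2; f2: attacked by Ra2; g2: attacked by Ra2.
Legal moves for White: none.
In check with no legal moves → checkmate.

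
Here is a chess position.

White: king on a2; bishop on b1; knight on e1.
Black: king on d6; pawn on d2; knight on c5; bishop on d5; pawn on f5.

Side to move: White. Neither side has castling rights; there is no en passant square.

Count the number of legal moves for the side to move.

3

White to move; king on a2.
In check: yes, from the black bishop on d5.
Legal moves: Ka3, Kb2, Ka1.
Count: 3.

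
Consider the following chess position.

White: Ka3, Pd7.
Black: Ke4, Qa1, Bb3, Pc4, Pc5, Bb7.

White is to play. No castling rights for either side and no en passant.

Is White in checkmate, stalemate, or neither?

White to move; white king on a3.
In check: yes, from the black queen on a1.
King squares — a2: attacked by Qa1; b2: attacked by Qa1; b3: attacked by Pc4; a4: attacked by Qa1; b4: attacked by Pc5.
Legal moves for White: none.
In check with no legal moves → checkmate.

checkmate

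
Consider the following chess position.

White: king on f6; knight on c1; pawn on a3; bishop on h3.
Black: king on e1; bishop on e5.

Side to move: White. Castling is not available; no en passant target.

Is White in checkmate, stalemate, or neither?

neither

White to move; white king on f6.
In check: yes, from the black bishop on e5.
King squares — e5: available; f5: available; g5: available; e6: available; g6: available; e7: available; f7: available; g7: attacked by Be5.
Legal moves for White: Kf7, Ke7, Kg6, Ke6, Kg5, Kf5, Kxe5.
White is in check but has 7 legal moves → neither.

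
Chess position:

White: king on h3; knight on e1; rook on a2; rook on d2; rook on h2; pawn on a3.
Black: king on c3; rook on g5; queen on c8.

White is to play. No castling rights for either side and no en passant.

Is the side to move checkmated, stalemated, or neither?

neither

White to move; white king on h3.
In check: yes, from the black queen on c8.
King squares — g2: attacked by Rg5; h2: own rook; g3: attacked by Rg5; g4: attacked by Rg5; h4: available.
Legal moves for White: Kh4, Rd7.
White is in check but has 2 legal moves → neither.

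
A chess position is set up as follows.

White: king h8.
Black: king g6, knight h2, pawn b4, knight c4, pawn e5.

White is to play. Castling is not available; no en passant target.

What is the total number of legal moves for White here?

White to move; king on h8.
In check: no.
Legal moves: Kg8.
Count: 1.

1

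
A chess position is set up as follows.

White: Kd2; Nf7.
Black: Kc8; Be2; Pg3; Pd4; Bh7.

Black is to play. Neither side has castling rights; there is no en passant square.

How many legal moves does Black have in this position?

Black to move; king on c8.
In check: no.
Legal moves: Kb8, Kd7, Kc7, Kb7, Bg8, Bg6, Bf5, Be4, Bhd3, Bc2, Bb1, Ba6, Bh5, Bb5, Bg4, Bc4, Bf3, Bed3, Bf1, Bd1, d3, g2.
Count: 22.

22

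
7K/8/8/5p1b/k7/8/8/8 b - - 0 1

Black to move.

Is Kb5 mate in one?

no

After Kb5: white king on h8; in check: no.
White is not in check, so this cannot be checkmate.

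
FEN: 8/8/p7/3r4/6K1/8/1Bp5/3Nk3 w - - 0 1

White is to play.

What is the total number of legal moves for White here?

White to move; king on g4.
In check: no.
Legal moves: Kh4, Kf4, Kh3, Kg3, Kf3, Bh8, Bg7, Bf6, Be5, Bd4, Bc3+, Ba3, Bc1, Ba1, Ne3, Nc3, Nf2.
Count: 17.

17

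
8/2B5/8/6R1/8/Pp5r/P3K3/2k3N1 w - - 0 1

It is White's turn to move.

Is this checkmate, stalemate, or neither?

neither

White to move; white king on e2.
In check: no.
Legal moves for White include: Bd8, Bb8, Bd6, Bb6, Be5, Ba5, Bf4+, Bg3, Bh2, Rg8, Rg7, Rg6, Rh5, Rf5, Re5, Rd5, Rc5+, Rb5, ... (list truncated; more exist).
White has legal moves and is not in check → neither.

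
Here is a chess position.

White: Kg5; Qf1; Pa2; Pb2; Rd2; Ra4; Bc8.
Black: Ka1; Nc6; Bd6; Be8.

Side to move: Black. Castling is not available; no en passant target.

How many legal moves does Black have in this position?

Black to move; king on a1.
In check: yes, from the white queen on f1.
Legal moves: none.
Count: 0.

0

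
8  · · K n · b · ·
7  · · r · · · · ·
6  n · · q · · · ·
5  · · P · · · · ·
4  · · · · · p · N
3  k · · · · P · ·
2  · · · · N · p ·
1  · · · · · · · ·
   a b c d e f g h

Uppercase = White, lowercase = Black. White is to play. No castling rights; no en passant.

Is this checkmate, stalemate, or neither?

checkmate

White to move; white king on c8.
In check: yes, from the black rook on c7.
King squares — b7: attacked by Rc7; c7: attacked by Na6; d7: attacked by Qd6; b8: attacked by Na6; d8: attacked by Qd6.
Legal moves for White: none.
In check with no legal moves → checkmate.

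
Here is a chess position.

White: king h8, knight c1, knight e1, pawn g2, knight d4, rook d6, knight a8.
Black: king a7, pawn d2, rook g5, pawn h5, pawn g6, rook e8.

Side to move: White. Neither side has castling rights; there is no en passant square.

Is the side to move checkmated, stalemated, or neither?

neither

White to move; white king on h8.
In check: yes, from the black rook on e8.
King squares — g7: available; h7: available; g8: attacked by Re8.
Legal moves for White: Kh7, Kg7.
White is in check but has 2 legal moves → neither.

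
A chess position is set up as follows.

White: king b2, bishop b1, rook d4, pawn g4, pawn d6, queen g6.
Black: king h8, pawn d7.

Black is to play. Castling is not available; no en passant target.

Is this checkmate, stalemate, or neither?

stalemate

Black to move; black king on h8.
In check: no.
King squares — g7: attacked by Qg6; h7: attacked by Qg6; g8: attacked by Qg6.
Legal moves for Black: none.
Not in check and no legal moves → stalemate.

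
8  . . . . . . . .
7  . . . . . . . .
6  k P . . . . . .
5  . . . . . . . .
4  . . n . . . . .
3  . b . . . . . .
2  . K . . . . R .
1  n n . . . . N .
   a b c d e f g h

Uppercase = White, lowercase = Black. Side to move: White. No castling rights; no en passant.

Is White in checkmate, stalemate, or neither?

White to move; white king on b2.
In check: yes, from the black knight on c4.
King squares — a1: available; b1: available; c1: available; a2: attacked by Bb3; c2: attacked by Na1; a3: attacked by Nb1; b3: attacked by Na1; c3: attacked by Nb1.
Legal moves for White: Kc1, Kxb1, Kxa1.
White is in check but has 3 legal moves → neither.

neither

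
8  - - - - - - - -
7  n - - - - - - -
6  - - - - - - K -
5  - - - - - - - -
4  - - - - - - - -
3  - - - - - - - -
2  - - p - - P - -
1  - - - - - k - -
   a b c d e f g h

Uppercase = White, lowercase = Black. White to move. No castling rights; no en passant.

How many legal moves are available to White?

White to move; king on g6.
In check: no.
Legal moves: Kh7, Kg7, Kf7, Kh6, Kf6, Kh5, Kg5, Kf5, f3, f4.
Count: 10.

10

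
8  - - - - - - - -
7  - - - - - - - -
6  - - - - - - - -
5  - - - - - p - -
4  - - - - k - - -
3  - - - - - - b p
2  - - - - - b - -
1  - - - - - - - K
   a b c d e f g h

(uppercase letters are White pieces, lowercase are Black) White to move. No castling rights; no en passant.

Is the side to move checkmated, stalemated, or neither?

stalemate

White to move; white king on h1.
In check: no.
King squares — g1: attacked by Bf2; g2: attacked by Ph3; h2: attacked by Bg3.
Legal moves for White: none.
Not in check and no legal moves → stalemate.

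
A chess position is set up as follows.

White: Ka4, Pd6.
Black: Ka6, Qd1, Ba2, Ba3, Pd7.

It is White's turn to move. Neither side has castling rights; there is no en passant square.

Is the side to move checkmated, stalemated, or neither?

neither

White to move; white king on a4.
In check: yes, from the black queen on d1.
Legal moves for White: Kxa3.
White is in check but has 1 legal move → neither.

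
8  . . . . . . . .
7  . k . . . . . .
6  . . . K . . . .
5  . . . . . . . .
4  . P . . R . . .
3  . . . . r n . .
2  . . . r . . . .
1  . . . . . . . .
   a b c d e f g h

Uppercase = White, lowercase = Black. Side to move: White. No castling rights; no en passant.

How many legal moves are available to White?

White to move; king on d6.
In check: yes, from the black rook on d2.
Legal moves: Ke7, Ke6, Kc5, Rd4.
Count: 4.

4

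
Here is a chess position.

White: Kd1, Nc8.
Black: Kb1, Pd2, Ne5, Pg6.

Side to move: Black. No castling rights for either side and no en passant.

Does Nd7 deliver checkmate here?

no

After Nd7: white king on d1; in check: no.
White is not in check, so this cannot be checkmate.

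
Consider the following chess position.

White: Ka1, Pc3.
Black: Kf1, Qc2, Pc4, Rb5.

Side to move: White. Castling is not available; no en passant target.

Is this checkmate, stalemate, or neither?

White to move; white king on a1.
In check: no.
King squares — b1: attacked by Qc2; a2: attacked by Qc2; b2: attacked by Qc2.
Legal moves for White: none.
Not in check and no legal moves → stalemate.

stalemate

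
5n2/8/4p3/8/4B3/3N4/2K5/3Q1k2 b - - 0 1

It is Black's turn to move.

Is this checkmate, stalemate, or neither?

checkmate

Black to move; black king on f1.
In check: yes, from the white queen on d1.
King squares — e1: attacked by Qd1; g1: attacked by Qd1; e2: attacked by Qd1; f2: attacked by Nd3; g2: attacked by Be4.
Legal moves for Black: none.
In check with no legal moves → checkmate.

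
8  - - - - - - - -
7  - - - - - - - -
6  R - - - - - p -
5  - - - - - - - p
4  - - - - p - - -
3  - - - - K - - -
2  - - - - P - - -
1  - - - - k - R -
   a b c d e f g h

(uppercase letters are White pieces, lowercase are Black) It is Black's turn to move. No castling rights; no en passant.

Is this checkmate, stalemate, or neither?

Black to move; black king on e1.
In check: yes, from the white rook on g1.
King squares — d1: attacked by Rg1; f1: attacked by Rg1; d2: attacked by Ke3; e2: attacked by Ke3; f2: attacked by Ke3.
Legal moves for Black: none.
In check with no legal moves → checkmate.

checkmate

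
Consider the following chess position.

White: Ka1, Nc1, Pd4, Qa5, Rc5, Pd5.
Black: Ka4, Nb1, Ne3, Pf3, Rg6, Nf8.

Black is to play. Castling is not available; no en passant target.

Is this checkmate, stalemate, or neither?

Black to move; black king on a4.
In check: yes, from the white queen on a5.
King squares — a3: attacked by Qa5; b3: attacked by Nc1; b4: attacked by Qa5; a5: attacked by Rc5; b5: attacked by Qa5.
Legal moves for Black: none.
In check with no legal moves → checkmate.

checkmate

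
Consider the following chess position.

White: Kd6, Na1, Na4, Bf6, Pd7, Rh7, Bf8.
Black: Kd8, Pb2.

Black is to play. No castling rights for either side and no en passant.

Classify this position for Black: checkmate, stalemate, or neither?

Black to move; black king on d8.
In check: yes, from the white bishop on f6.
King squares — c7: attacked by Kd6; d7: attacked by Kd6; e7: attacked by Kd6; c8: attacked by Pd7; e8: attacked by Pd7.
Legal moves for Black: none.
In check with no legal moves → checkmate.

checkmate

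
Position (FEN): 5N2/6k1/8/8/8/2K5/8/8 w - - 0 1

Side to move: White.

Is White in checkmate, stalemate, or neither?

neither

White to move; white king on c3.
In check: no.
Legal moves for White: Nh7, Nd7, Ng6, Ne6+, Kd4, Kc4, Kb4, Kd3, Kb3, Kd2, Kc2, Kb2.
White has 12 legal moves and is not in check → neither.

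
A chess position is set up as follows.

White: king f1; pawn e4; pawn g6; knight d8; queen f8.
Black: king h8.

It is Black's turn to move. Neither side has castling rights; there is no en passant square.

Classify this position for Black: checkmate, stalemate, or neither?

checkmate

Black to move; black king on h8.
In check: yes, from the white queen on f8.
King squares — g7: attacked by Qf8; h7: attacked by Pg6; g8: attacked by Qf8.
Legal moves for Black: none.
In check with no legal moves → checkmate.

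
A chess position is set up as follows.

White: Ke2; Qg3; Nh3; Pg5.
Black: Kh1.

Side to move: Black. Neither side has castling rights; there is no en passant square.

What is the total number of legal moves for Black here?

Black to move; king on h1.
In check: no.
Legal moves: none.
Count: 0.

0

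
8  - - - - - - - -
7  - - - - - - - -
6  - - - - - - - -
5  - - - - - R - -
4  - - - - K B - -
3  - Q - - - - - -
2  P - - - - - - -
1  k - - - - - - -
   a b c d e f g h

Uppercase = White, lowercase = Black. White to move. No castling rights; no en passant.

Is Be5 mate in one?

After Be5: black king on a1; in check: yes, from the white bishop on e5.
King squares — b1: attacked by Qb3; a2: attacked by Qb3; b2: attacked by Qb3.
Black has no legal moves → checkmate.

yes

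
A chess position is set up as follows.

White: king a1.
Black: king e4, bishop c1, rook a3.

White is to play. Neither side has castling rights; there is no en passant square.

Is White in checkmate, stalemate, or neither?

White to move; white king on a1.
In check: yes, from the black rook on a3.
Legal moves for White: Kb1.
White is in check but has 1 legal move → neither.

neither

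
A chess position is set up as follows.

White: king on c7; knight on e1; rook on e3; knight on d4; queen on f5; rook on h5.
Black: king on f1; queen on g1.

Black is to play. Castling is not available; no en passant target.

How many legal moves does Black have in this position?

1

Black to move; king on f1.
In check: yes, from the white queen on f5.
Legal moves: Qf2.
Count: 1.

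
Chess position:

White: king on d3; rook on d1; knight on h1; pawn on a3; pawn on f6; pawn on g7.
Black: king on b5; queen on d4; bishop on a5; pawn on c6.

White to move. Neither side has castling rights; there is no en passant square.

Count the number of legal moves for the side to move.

White to move; king on d3.
In check: yes, from the black queen on d4.
Legal moves: Kxd4, Ke2, Kc2.
Count: 3.

3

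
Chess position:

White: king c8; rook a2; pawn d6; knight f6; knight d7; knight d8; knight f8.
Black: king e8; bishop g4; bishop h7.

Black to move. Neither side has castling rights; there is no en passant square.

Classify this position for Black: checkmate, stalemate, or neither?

Black to move; black king on e8.
In check: yes, from the white knight on f6.
King squares — d7: attacked by Nf6; e7: attacked by Pd6; f7: attacked by Nd8; d8: attacked by Kc8; f8: attacked by Nd7.
Legal moves for Black: none.
In check with no legal moves → checkmate.

checkmate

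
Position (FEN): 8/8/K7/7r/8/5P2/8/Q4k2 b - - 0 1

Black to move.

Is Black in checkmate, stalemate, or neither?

Black to move; black king on f1.
In check: yes, from the white queen on a1.
King squares — e1: attacked by Qa1; g1: attacked by Qa1; e2: available; f2: available; g2: available.
Legal moves for Black: Kg2, Kf2, Ke2.
Black is in check but has 3 legal moves → neither.

neither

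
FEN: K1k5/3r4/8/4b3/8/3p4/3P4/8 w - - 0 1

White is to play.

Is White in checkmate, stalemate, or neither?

White to move; white king on a8.
In check: no.
King squares — a7: attacked by Rd7; b7: attacked by Rd7; b8: attacked by Be5.
Legal moves for White: none.
Not in check and no legal moves → stalemate.

stalemate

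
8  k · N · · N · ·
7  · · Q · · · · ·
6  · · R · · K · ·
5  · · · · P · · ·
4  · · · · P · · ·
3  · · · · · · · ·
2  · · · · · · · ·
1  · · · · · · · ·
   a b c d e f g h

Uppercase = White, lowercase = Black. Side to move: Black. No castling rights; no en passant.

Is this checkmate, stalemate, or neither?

stalemate

Black to move; black king on a8.
In check: no.
King squares — a7: attacked by Qc7; b7: attacked by Qc7; b8: attacked by Qc7.
Legal moves for Black: none.
Not in check and no legal moves → stalemate.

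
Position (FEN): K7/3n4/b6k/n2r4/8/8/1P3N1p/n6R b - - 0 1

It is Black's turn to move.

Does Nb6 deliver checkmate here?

no

After Nb6: white king on a8; in check: yes, from the black knight on b6.
White has 2 legal replies: Kb8, Ka7.
In check but a legal move exists → not checkmate.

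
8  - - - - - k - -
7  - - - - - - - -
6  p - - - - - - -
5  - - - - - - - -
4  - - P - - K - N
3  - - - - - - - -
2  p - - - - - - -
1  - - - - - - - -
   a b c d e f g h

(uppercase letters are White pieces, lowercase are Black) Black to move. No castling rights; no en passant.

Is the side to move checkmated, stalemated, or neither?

Black to move; black king on f8.
In check: no.
Legal moves for Black: Kg8, Ke8, Kg7, Kf7, Ke7, a5, a1=Q, a1=R, a1=B, a1=N.
Black has 10 legal moves and is not in check → neither.

neither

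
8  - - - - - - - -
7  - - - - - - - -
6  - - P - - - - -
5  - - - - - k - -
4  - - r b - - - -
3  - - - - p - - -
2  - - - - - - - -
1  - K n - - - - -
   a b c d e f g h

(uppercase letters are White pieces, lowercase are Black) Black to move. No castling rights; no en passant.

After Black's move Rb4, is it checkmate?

After Rb4: white king on b1; in check: yes, from the black rook on b4.
White has 2 legal replies: Kc2, Kxc1.
In check but a legal move exists → not checkmate.

no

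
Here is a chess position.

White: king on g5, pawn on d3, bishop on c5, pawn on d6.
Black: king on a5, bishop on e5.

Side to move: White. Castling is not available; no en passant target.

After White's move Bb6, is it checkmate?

no

After Bb6: black king on a5; in check: yes, from the white bishop on b6.
Black has 5 legal replies: Kxb6, Ka6, Kb5, Kb4, Ka4.
In check but a legal move exists → not checkmate.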